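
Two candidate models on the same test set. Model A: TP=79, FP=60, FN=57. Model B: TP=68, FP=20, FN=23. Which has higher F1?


Model A: P=79/139=0.5683, R=79/136=0.5809, F1=2PR/(P+R)=2TP/(2TP+FP+FN)=158/275=0.5745
Model B: P=68/88=0.7727, R=68/91=0.7473, F1=2PR/(P+R)=2TP/(2TP+FP+FN)=136/179=0.7598
0.5745 < 0.7598 → Model B

Model B


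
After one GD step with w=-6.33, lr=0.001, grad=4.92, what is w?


w_new = w - α·∇
= -6.33 - 0.001·4.92
= -6.33 - 0.00492
= -6.33492

-6.33492


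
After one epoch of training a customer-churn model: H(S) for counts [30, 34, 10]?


Probabilities: [30/74, 34/74, 10/74] ≈ [0.4054, 0.4595, 0.1351]
H = -((30/74)·log₂(30/74) + (34/74)·log₂(34/74) + (10/74)·log₂(10/74))
  = 1.4338 bits

1.4338 bits


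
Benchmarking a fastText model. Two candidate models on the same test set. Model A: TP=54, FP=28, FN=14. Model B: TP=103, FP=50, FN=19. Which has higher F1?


Model A: P=54/82=0.6585, R=54/68=0.7941, F1=2PR/(P+R)=2TP/(2TP+FP+FN)=108/150=0.72
Model B: P=103/153=0.6732, R=103/122=0.8443, F1=2PR/(P+R)=2TP/(2TP+FP+FN)=206/275=0.7491
0.72 < 0.7491 → Model B

Model B


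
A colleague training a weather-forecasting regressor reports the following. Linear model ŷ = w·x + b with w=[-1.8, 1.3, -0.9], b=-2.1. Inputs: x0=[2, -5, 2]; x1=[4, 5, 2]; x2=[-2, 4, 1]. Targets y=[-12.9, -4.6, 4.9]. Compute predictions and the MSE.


ŷ0 = (-1.8)·(2) + (1.3)·(-5) + (-0.9)·(2) - 2.1 = -14.0
ŷ1 = (-1.8)·(4) + (1.3)·(5) + (-0.9)·(2) - 2.1 = -4.6
ŷ2 = (-1.8)·(-2) + (1.3)·(4) + (-0.9)·(1) - 2.1 = 5.8
errors² = [1.21, 0.0, 0.81]
MSE = 2.0200/3 = 0.6733

0.6733


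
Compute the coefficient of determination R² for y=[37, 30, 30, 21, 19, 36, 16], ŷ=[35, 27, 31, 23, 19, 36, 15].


ȳ = 27
SS_res = Σ(y-ŷ)² = 19
SS_tot = Σ(y-ȳ)² = 420
R² = 1 - SS_res/SS_tot = 1 - 0.0452 = 0.9548

0.9548


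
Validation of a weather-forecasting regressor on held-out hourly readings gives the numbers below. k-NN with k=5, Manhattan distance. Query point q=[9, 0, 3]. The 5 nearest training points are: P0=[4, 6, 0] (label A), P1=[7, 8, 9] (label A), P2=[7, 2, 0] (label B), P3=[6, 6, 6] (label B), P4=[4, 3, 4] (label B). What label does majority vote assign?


d(q,P0) = 14  (label A)
d(q,P1) = 16  (label A)
d(q,P2) = 7  (label B)
d(q,P3) = 12  (label B)
d(q,P4) = 9  (label B)
Votes: A=2, B=3
Majority → B

B


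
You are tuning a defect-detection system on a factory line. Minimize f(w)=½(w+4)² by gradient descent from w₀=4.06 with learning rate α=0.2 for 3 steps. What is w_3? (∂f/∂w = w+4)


step 1: grad = 4.06+4 = 8.06; w = 4.06 - 0.2·(8.06) = 2.448
step 2: grad = 2.448+4 = 6.448; w = 2.448 - 0.2·(6.448) = 1.1584
step 3: grad = 1.1584+4 = 5.1584; w = 1.1584 - 0.2·(5.1584) = 0.12672

0.12672


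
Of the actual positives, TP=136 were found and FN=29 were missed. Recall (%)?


Recall = TP/(TP+FN)
= 136/(136+29)
= 136/165 = 82.42%

82.42%


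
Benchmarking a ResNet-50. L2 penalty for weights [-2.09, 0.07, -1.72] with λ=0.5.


‖w‖₂² = (-2.09)² + (0.07)² + (-1.72)²
     = 4.3681 + 0.0049 + 2.9584
     = 7.3314
λ·‖w‖₂² = 0.5·7.3314 = 3.6657

3.6657


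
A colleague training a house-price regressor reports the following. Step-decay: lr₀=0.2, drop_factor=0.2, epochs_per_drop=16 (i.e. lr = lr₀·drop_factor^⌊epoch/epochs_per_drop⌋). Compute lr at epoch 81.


n_drops = ⌊81/16⌋ = 5
lr = 0.2·0.2^5 = 0.2·0.00032 = 0.000064

0.000064


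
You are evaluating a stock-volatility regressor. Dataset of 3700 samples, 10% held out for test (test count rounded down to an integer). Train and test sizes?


Test = ⌊3700·10/100⌋ = 370
Train = 3700 - 370 = 3330

Train: 3330, Test: 370


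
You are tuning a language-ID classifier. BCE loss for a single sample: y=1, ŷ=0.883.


BCE = -[y·ln(p) + (1-y)·ln(1-p)]
= -1·ln(0.883) - 0
= -ln(0.883) = 0.1244

0.1244


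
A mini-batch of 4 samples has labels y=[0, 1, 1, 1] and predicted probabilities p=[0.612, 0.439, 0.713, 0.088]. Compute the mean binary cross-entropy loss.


L[0] = -ln(1-0.612) = -ln(0.388) = 0.9467
L[1] = -ln(0.439) = 0.8233
L[2] = -ln(0.713) = 0.3383
L[3] = -ln(0.088) = 2.4304
mean = (0.9467 + 0.8233 + 0.3383 + 2.4304)/4 = 1.1347

1.1347


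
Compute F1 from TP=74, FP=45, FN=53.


Precision = 74/119 = 0.6218
Recall = 74/127 = 0.5827
F1 = 2·P·R/(P+R) = 2·TP/(2·TP+FP+FN) = 148/(148+45+53) = 148/246 = 0.6016

0.6016


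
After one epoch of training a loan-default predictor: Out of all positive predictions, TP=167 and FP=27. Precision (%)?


Precision = TP/(TP+FP)
= 167/(167+27)
= 167/194 = 86.08%

86.08%


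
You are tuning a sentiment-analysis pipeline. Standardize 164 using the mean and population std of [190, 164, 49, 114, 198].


μ = 143, σ = 55.4112
z = (164 - 143)/55.4112 = 0.379

0.379


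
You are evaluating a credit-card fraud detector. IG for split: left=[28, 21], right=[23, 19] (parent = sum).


Parent = [51, 40], H_parent = 0.9894
H_left = 0.9852 (n=49), H_right = 0.9934 (n=42)
H_children = (49/91)·0.9852 + (42/91)·0.9934 = 0.989
IG = 0.9894 - 0.989 = 0.0004

0.0004


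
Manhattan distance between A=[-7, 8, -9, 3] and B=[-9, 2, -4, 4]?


d = |-7+ 9| + |8-2| + |-9+ 4| + |3-4|
  = 2 + 6 + 5 + 1
  = 14

14


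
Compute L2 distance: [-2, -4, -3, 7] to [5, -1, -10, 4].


d = √((-2-5)² + (-4+ 1)² + (-3+ 10)² + (7-4)²)
  = √(49 + 9 + 49 + 9)
  = √116 = 10.7703

10.7703


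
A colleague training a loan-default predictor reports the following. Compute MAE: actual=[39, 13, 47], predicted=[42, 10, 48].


Absolute errors: |39-42|=3, |13-10|=3, |47-48|=1
Sum = 7
MAE = 7/3 = 7/3

7/3


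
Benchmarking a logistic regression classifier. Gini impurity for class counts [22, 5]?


Probabilities: [22/27, 5/27] ≈ [0.8148, 0.1852]
Σpᵢ² = (484 + 25)/27² = 509/729
Gini = 1 - Σpᵢ² = 1 - 509/729 = 0.3018

0.3018


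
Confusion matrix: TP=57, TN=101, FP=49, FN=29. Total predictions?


Total = TP + TN + FP + FN
= 57 + 101 + 49 + 29
= 236
(Predicted positive: 106, predicted negative: 130)

236


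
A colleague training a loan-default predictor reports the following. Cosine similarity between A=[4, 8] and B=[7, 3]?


A·B = 4·7 + 8·3 = 52
‖A‖ = √80 = 8.9443, ‖B‖ = √58 = 7.6158
cos = 52/(√80·√58) = 52/√4640 = 0.7634

0.7634


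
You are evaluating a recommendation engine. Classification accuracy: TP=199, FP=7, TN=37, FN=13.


Accuracy = (TP+TN)/(TP+TN+FP+FN)
= (199+37)/(256)
= 236/256 = 92.19%

92.19%


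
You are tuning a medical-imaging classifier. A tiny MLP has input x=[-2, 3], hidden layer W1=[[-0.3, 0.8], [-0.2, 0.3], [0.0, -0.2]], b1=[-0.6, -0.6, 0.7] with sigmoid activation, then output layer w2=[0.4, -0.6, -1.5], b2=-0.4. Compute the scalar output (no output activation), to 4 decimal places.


z1[0] = (-0.3)·(-2) + (0.8)·(3) - 0.6 = 2.4
z1[1] = (-0.2)·(-2) + (0.3)·(3) - 0.6 = 0.7
z1[2] = (0.0)·(-2) + (-0.2)·(3) + 0.7 = 0.1
h = sigmoid(z1) = [0.9168, 0.6682, 0.525]
output = (0.4)·(0.9168) + (-0.6)·(0.6682) + (-1.5)·(0.525) - 0.4 = -1.2217

-1.2217


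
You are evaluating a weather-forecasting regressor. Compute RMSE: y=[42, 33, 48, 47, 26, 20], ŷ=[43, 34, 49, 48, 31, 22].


MSE = 33/6 = 5.5
RMSE = √(33/6) = 2.3452

2.3452


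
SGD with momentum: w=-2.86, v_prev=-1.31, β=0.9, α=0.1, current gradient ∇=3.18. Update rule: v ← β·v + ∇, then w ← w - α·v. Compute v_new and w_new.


v_new = 0.9·-1.31 + 3.18 = -1.179 + 3.18 = 2.001
w_new = -2.86 - 0.1·2.001 = -2.86 - 0.2001 = -3.0601

v_new=2.001, w_new=-3.0601


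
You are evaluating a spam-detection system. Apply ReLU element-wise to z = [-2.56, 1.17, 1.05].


ReLU(-2.56) = max(0, -2.56) = 0.0
ReLU(1.17) = max(0, 1.17) = 1.17
ReLU(1.05) = max(0, 1.05) = 1.05
result = [0.0, 1.17, 1.05]

[0.0, 1.17, 1.05]


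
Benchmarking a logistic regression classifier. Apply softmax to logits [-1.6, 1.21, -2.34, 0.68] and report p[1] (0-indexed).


Exponentials: e^-1.6=0.2019, e^1.21=3.3535, e^-2.34=0.0963, e^0.68=1.9739
Sum = 5.6256
Softmax = [0.0359, 0.5961, 0.0171, 0.3509]
p[1] = 3.3535/5.6256 = 0.5961

0.5961


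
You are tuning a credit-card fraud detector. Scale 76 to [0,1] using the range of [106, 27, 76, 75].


min=27, max=106
(76-27)/(106-27) = 49/79 = 0.6203

0.6203


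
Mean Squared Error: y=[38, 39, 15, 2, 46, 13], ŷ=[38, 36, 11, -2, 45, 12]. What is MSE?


Squared errors: (38-38)²=0, (39-36)²=9, (15-11)²=16, (2+ 2)²=16, (46-45)²=1, (13-12)²=1
Sum = 43
MSE = 43/6 = 43/6

43/6


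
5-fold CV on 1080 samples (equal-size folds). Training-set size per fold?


Fold size = 1080/5 = 216
Training per fold = 1080 - 216 = 864

864


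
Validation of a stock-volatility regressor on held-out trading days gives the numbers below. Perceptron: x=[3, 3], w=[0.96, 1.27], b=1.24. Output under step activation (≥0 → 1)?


z = (3)·(0.96) + (3)·(1.27) + 1.24
  = 7.93
step(z) = 1 (z≥0)

1


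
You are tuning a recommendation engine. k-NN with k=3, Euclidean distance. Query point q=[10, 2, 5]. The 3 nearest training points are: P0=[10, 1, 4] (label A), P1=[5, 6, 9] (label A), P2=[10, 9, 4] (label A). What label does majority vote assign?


d(q,P0) = 1.4142  (label A)
d(q,P1) = 7.5498  (label A)
d(q,P2) = 7.0711  (label A)
Votes: A=3, B=0
Majority → A

A


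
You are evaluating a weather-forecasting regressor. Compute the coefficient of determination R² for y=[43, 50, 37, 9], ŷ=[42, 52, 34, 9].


ȳ = 34.75
SS_res = Σ(y-ŷ)² = 14
SS_tot = Σ(y-ȳ)² = 968.75
R² = 1 - SS_res/SS_tot = 1 - 0.0145 = 0.9855

0.9855


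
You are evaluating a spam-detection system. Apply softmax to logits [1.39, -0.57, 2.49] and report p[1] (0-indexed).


Exponentials: e^1.39=4.0149, e^-0.57=0.5655, e^2.49=12.0613
Sum = 16.6417
Softmax = [0.2413, 0.034, 0.7248]
p[1] = 0.5655/16.6417 = 0.034

0.034


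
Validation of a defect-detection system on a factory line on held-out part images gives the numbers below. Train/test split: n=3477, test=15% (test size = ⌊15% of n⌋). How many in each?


Test = ⌊3477·15/100⌋ = 521
Train = 3477 - 521 = 2956

Train: 2956, Test: 521


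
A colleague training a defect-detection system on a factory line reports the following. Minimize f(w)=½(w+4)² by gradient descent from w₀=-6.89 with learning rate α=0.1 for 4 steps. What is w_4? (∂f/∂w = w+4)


step 1: grad = -6.89+4 = -2.89; w = -6.89 - 0.1·(-2.89) = -6.601
step 2: grad = -6.601+4 = -2.601; w = -6.601 - 0.1·(-2.601) = -6.3409
step 3: grad = -6.3409+4 = -2.3409; w = -6.3409 - 0.1·(-2.3409) = -6.10681
step 4: grad = -6.10681+4 = -2.10681; w = -6.10681 - 0.1·(-2.10681) = -5.896129

-5.896129


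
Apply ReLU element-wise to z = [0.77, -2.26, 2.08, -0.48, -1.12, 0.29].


ReLU(0.77) = max(0, 0.77) = 0.77
ReLU(-2.26) = max(0, -2.26) = 0.0
ReLU(2.08) = max(0, 2.08) = 2.08
ReLU(-0.48) = max(0, -0.48) = 0.0
ReLU(-1.12) = max(0, -1.12) = 0.0
ReLU(0.29) = max(0, 0.29) = 0.29
result = [0.77, 0.0, 2.08, 0.0, 0.0, 0.29]

[0.77, 0.0, 2.08, 0.0, 0.0, 0.29]


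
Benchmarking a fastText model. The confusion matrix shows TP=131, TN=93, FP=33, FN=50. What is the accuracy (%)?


Accuracy = (TP+TN)/(TP+TN+FP+FN)
= (131+93)/(307)
= 224/307 = 72.96%

72.96%


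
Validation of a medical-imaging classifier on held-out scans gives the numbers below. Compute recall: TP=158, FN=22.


Recall = TP/(TP+FN)
= 158/(158+22)
= 158/180 = 87.78%

87.78%


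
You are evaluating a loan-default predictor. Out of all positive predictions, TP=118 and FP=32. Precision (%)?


Precision = TP/(TP+FP)
= 118/(118+32)
= 118/150 = 78.67%

78.67%


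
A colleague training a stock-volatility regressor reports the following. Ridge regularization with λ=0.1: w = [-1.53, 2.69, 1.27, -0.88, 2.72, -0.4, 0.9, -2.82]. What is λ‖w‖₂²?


‖w‖₂² = (-1.53)² + (2.69)² + (1.27)² + (-0.88)² + (2.72)² + (-0.4)² + (0.9)² + (-2.82)²
     = 2.3409 + 7.2361 + 1.6129 + 0.7744 + 7.3984 + 0.16 + 0.81 + 7.9524
     = 28.2851
λ·‖w‖₂² = 0.1·28.2851 = 2.82851

2.82851


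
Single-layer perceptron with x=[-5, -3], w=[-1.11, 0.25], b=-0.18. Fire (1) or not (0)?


z = (-5)·(-1.11) + (-3)·(0.25) - 0.18
  = 4.62
step(z) = 1 (z≥0)

1


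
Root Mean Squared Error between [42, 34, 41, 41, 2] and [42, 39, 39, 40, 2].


MSE = 30/5 = 6
RMSE = √(30/5) = 2.4495

2.4495


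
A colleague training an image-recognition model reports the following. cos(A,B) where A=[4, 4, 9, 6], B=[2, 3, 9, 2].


A·B = 4·2 + 4·3 + 9·9 + 6·2 = 113
‖A‖ = √149 = 12.2066, ‖B‖ = √98 = 9.8995
cos = 113/(√149·√98) = 113/√14602 = 0.9351

0.9351


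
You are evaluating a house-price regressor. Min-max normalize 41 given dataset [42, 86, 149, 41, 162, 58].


min=41, max=162
(41-41)/(162-41) = 0/121 = 0.0

0.0


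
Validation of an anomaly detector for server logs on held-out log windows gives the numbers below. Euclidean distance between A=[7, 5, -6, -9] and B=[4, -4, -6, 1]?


d = √((7-4)² + (5+ 4)² + (-6+ 6)² + (-9-1)²)
  = √(9 + 81 + 0 + 100)
  = √190 = 13.784

13.784


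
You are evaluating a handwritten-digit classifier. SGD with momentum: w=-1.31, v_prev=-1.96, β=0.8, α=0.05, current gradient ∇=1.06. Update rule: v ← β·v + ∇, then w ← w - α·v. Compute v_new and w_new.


v_new = 0.8·-1.96 + 1.06 = -1.568 + 1.06 = -0.508
w_new = -1.31 - 0.05·-0.508 = -1.31 + 0.0254 = -1.2846

v_new=-0.508, w_new=-1.2846


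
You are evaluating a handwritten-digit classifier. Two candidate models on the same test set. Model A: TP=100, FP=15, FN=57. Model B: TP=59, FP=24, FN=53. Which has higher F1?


Model A: P=100/115=0.8696, R=100/157=0.6369, F1=2PR/(P+R)=2TP/(2TP+FP+FN)=200/272=0.7353
Model B: P=59/83=0.7108, R=59/112=0.5268, F1=2PR/(P+R)=2TP/(2TP+FP+FN)=118/195=0.6051
0.7353 > 0.6051 → Model A

Model A


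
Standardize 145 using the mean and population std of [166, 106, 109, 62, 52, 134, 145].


μ = 110.5714, σ = 38.95
z = (145 - 110.5714)/38.95 = 0.8839

0.8839


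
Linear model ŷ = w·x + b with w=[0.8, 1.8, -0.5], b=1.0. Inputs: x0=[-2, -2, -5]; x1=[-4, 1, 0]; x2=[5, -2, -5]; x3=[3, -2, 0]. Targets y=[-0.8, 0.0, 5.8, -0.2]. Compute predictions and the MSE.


ŷ0 = (0.8)·(-2) + (1.8)·(-2) + (-0.5)·(-5) + 1.0 = -1.7
ŷ1 = (0.8)·(-4) + (1.8)·(1) + (-0.5)·(0) + 1.0 = -0.4
ŷ2 = (0.8)·(5) + (1.8)·(-2) + (-0.5)·(-5) + 1.0 = 3.9
ŷ3 = (0.8)·(3) + (1.8)·(-2) + (-0.5)·(0) + 1.0 = -0.2
errors² = [0.81, 0.16, 3.61, 0.0]
MSE = 4.5800/4 = 1.145

1.145


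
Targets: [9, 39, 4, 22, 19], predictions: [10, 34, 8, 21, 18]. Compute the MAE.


Absolute errors: |9-10|=1, |39-34|=5, |4-8|=4, |22-21|=1, |19-18|=1
Sum = 12
MAE = 12/5 = 12/5

12/5


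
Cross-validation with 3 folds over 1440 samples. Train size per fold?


Fold size = 1440/3 = 480
Training per fold = 1440 - 480 = 960

960


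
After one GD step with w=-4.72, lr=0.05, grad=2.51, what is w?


w_new = w - α·∇
= -4.72 - 0.05·2.51
= -4.72 - 0.1255
= -4.8455

-4.8455


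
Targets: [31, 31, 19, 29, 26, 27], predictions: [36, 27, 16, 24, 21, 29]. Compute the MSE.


Squared errors: (31-36)²=25, (31-27)²=16, (19-16)²=9, (29-24)²=25, (26-21)²=25, (27-29)²=4
Sum = 104
MSE = 104/6 = 52/3

52/3


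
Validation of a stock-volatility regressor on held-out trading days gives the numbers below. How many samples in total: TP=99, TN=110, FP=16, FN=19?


Total = TP + TN + FP + FN
= 99 + 110 + 16 + 19
= 244
(Predicted positive: 115, predicted negative: 129)

244


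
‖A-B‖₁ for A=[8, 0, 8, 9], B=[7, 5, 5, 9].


d = |8-7| + |0-5| + |8-5| + |9-9|
  = 1 + 5 + 3 + 0
  = 9

9


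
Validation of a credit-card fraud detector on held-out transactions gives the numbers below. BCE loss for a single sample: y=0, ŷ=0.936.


BCE = -[y·ln(p) + (1-y)·ln(1-p)]
= -0 - 1·ln(1-0.936)
= -ln(0.064) = 2.7489

2.7489


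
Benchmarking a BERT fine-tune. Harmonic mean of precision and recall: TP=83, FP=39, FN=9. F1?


Precision = 83/122 = 0.6803
Recall = 83/92 = 0.9022
F1 = 2·P·R/(P+R) = 2·TP/(2·TP+FP+FN) = 166/(166+39+9) = 166/214 = 0.7757

0.7757


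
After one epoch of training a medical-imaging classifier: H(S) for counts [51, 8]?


Probabilities: [51/59, 8/59] ≈ [0.8644, 0.1356]
H = -((51/59)·log₂(51/59) + (8/59)·log₂(8/59))
  = 0.5726 bits

0.5726 bits


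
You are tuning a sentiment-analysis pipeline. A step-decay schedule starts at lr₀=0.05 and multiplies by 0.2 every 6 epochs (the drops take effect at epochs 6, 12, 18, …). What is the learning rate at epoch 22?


n_drops = ⌊22/6⌋ = 3
lr = 0.05·0.2^3 = 0.05·0.008 = 0.0004

0.0004


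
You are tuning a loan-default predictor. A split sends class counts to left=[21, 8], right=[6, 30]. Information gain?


Parent = [27, 38], H_parent = 0.9792
H_left = 0.8498 (n=29), H_right = 0.65 (n=36)
H_children = (29/65)·0.8498 + (36/65)·0.65 = 0.7391
IG = 0.9792 - 0.7391 = 0.2401

0.2401


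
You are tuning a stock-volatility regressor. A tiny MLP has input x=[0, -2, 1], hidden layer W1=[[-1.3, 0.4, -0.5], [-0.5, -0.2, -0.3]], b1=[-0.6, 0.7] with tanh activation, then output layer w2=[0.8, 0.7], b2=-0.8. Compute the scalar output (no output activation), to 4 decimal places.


z1[0] = (-1.3)·(0) + (0.4)·(-2) + (-0.5)·(1) - 0.6 = -1.9
z1[1] = (-0.5)·(0) + (-0.2)·(-2) + (-0.3)·(1) + 0.7 = 0.8
h = tanh(z1) = [-0.9562, 0.664]
output = (0.8)·(-0.9562) + (0.7)·(0.664) - 0.8 = -1.1002

-1.1002


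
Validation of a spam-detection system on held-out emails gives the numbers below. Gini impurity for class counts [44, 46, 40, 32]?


Probabilities: [44/162, 46/162, 40/162, 32/162] ≈ [0.2716, 0.284, 0.2469, 0.1975]
Σpᵢ² = (1936 + 2116 + 1600 + 1024)/162² = 6676/26244
Gini = 1 - Σpᵢ² = 1 - 6676/26244 = 0.7456

0.7456


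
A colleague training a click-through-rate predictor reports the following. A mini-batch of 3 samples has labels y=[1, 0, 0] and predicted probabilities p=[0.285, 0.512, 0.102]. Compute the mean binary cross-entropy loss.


L[0] = -ln(0.285) = 1.2553
L[1] = -ln(1-0.512) = -ln(0.488) = 0.7174
L[2] = -ln(1-0.102) = -ln(0.898) = 0.1076
mean = (1.2553 + 0.7174 + 0.1076)/3 = 0.6934

0.6934


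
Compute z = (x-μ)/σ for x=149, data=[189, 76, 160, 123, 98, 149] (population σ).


μ = 132.5, σ = 38.0646
z = (149 - 132.5)/38.0646 = 0.4335

0.4335


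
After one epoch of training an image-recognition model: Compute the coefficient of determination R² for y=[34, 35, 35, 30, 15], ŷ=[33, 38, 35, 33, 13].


ȳ = 29.8
SS_res = Σ(y-ŷ)² = 23
SS_tot = Σ(y-ȳ)² = 290.8
R² = 1 - SS_res/SS_tot = 1 - 0.0791 = 0.9209

0.9209


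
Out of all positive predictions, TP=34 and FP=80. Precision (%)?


Precision = TP/(TP+FP)
= 34/(34+80)
= 34/114 = 29.82%

29.82%


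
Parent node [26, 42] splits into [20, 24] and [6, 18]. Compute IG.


Parent = [26, 42], H_parent = 0.9597
H_left = 0.994 (n=44), H_right = 0.8113 (n=24)
H_children = (44/68)·0.994 + (24/68)·0.8113 = 0.9295
IG = 0.9597 - 0.9295 = 0.0302

0.0302


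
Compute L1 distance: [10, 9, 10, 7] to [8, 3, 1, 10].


d = |10-8| + |9-3| + |10-1| + |7-10|
  = 2 + 6 + 9 + 3
  = 20

20


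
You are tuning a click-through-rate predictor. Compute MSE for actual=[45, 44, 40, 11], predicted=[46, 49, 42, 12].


Squared errors: (45-46)²=1, (44-49)²=25, (40-42)²=4, (11-12)²=1
Sum = 31
MSE = 31/4 = 31/4

31/4


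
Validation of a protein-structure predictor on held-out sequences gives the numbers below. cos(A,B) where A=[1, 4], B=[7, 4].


A·B = 1·7 + 4·4 = 23
‖A‖ = √17 = 4.1231, ‖B‖ = √65 = 8.0623
cos = 23/(√17·√65) = 23/√1105 = 0.6919

0.6919


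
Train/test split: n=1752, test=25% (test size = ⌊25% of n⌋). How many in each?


Test = ⌊1752·25/100⌋ = 438
Train = 1752 - 438 = 1314

Train: 1314, Test: 438


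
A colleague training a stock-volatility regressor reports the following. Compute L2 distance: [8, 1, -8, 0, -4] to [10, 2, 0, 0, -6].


d = √((8-10)² + (1-2)² + (-8-0)² + (0-0)² + (-4+ 6)²)
  = √(4 + 1 + 64 + 0 + 4)
  = √73 = 8.544

8.544


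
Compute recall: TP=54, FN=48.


Recall = TP/(TP+FN)
= 54/(54+48)
= 54/102 = 52.94%

52.94%


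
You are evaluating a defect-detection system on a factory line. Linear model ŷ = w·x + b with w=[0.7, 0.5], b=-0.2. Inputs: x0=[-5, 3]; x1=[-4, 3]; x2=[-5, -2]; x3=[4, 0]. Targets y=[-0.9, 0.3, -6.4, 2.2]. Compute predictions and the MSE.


ŷ0 = (0.7)·(-5) + (0.5)·(3) - 0.2 = -2.2
ŷ1 = (0.7)·(-4) + (0.5)·(3) - 0.2 = -1.5
ŷ2 = (0.7)·(-5) + (0.5)·(-2) - 0.2 = -4.7
ŷ3 = (0.7)·(4) + (0.5)·(0) - 0.2 = 2.6
errors² = [1.69, 3.24, 2.89, 0.16]
MSE = 7.9800/4 = 1.995

1.995


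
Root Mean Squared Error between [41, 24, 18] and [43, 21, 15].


MSE = 22/3 = 7.3333
RMSE = √(22/3) = 2.708

2.708


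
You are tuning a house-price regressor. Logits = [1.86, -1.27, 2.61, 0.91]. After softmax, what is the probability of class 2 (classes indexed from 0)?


Exponentials: e^1.86=6.4237, e^-1.27=0.2808, e^2.61=13.5991, e^0.91=2.4843
Sum = 22.7879
Softmax = [0.2819, 0.0123, 0.5968, 0.109]
p[2] = 13.5991/22.7879 = 0.5968

0.5968


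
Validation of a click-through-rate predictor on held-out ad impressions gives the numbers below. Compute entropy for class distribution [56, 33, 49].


Probabilities: [56/138, 33/138, 49/138] ≈ [0.4058, 0.2391, 0.3551]
H = -((56/138)·log₂(56/138) + (33/138)·log₂(33/138) + (49/138)·log₂(49/138))
  = 1.552 bits

1.552 bits


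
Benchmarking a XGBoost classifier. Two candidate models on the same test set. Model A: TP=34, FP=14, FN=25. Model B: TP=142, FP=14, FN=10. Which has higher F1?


Model A: P=34/48=0.7083, R=34/59=0.5763, F1=2PR/(P+R)=2TP/(2TP+FP+FN)=68/107=0.6355
Model B: P=142/156=0.9103, R=142/152=0.9342, F1=2PR/(P+R)=2TP/(2TP+FP+FN)=284/308=0.9221
0.6355 < 0.9221 → Model B

Model B


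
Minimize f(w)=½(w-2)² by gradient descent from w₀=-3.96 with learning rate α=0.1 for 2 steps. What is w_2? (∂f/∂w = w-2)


step 1: grad = -3.96-2 = -5.96; w = -3.96 - 0.1·(-5.96) = -3.364
step 2: grad = -3.364-2 = -5.364; w = -3.364 - 0.1·(-5.364) = -2.8276

-2.8276


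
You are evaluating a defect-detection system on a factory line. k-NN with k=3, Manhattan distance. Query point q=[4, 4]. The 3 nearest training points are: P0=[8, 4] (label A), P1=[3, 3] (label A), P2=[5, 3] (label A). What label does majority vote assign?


d(q,P0) = 4  (label A)
d(q,P1) = 2  (label A)
d(q,P2) = 2  (label A)
Votes: A=3, B=0
Majority → A

A


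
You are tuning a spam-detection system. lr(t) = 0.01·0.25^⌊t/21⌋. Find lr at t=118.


n_drops = ⌊118/21⌋ = 5
lr = 0.01·0.25^5 = 0.01·0.0009765625 = 0.000009765625

0.000009765625


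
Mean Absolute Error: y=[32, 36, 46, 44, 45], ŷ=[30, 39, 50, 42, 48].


Absolute errors: |32-30|=2, |36-39|=3, |46-50|=4, |44-42|=2, |45-48|=3
Sum = 14
MAE = 14/5 = 14/5

14/5


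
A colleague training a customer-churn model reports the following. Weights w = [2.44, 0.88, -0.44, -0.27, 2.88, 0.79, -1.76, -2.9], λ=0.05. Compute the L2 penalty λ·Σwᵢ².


‖w‖₂² = (2.44)² + (0.88)² + (-0.44)² + (-0.27)² + (2.88)² + (0.79)² + (-1.76)² + (-2.9)²
     = 5.9536 + 0.7744 + 0.1936 + 0.0729 + 8.2944 + 0.6241 + 3.0976 + 8.41
     = 27.4206
λ·‖w‖₂² = 0.05·27.4206 = 1.37103

1.37103


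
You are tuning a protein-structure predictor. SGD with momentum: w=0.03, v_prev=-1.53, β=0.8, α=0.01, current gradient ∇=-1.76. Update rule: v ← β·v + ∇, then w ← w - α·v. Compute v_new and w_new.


v_new = 0.8·-1.53 - 1.76 = -1.224 - 1.76 = -2.984
w_new = 0.03 - 0.01·-2.984 = 0.03 + 0.02984 = 0.05984

v_new=-2.984, w_new=0.05984


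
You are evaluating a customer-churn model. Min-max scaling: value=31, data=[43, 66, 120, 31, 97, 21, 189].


min=21, max=189
(31-21)/(189-21) = 10/168 = 0.0595

0.0595


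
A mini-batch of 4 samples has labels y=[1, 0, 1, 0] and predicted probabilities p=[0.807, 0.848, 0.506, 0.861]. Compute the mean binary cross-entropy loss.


L[0] = -ln(0.807) = 0.2144
L[1] = -ln(1-0.848) = -ln(0.152) = 1.8839
L[2] = -ln(0.506) = 0.6812
L[3] = -ln(1-0.861) = -ln(0.139) = 1.9733
mean = (0.2144 + 1.8839 + 0.6812 + 1.9733)/4 = 1.1882

1.1882


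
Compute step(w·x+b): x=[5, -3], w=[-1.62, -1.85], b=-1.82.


z = (5)·(-1.62) + (-3)·(-1.85) - 1.82
  = -4.37
step(z) = 0 (z<0)

0


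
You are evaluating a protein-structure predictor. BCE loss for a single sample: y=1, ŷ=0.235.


BCE = -[y·ln(p) + (1-y)·ln(1-p)]
= -1·ln(0.235) - 0
= -ln(0.235) = 1.4482

1.4482


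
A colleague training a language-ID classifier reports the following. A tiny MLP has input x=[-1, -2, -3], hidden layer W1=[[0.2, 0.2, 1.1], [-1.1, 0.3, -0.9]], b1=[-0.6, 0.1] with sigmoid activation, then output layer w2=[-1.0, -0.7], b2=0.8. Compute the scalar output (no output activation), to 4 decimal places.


z1[0] = (0.2)·(-1) + (0.2)·(-2) + (1.1)·(-3) - 0.6 = -4.5
z1[1] = (-1.1)·(-1) + (0.3)·(-2) + (-0.9)·(-3) + 0.1 = 3.3
h = sigmoid(z1) = [0.011, 0.9644]
output = (-1.0)·(0.011) + (-0.7)·(0.9644) + 0.8 = 0.1139

0.1139


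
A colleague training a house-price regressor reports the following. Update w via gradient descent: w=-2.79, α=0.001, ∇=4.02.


w_new = w - α·∇
= -2.79 - 0.001·4.02
= -2.79 - 0.00402
= -2.79402

-2.79402


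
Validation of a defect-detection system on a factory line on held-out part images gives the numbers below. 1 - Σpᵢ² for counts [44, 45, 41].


Probabilities: [44/130, 45/130, 41/130] ≈ [0.3385, 0.3462, 0.3154]
Σpᵢ² = (1936 + 2025 + 1681)/130² = 5642/16900
Gini = 1 - Σpᵢ² = 1 - 5642/16900 = 0.6662

0.6662


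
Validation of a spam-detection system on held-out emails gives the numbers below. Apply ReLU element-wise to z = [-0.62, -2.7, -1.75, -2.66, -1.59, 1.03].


ReLU(-0.62) = max(0, -0.62) = 0.0
ReLU(-2.7) = max(0, -2.7) = 0.0
ReLU(-1.75) = max(0, -1.75) = 0.0
ReLU(-2.66) = max(0, -2.66) = 0.0
ReLU(-1.59) = max(0, -1.59) = 0.0
ReLU(1.03) = max(0, 1.03) = 1.03
result = [0.0, 0.0, 0.0, 0.0, 0.0, 1.03]

[0.0, 0.0, 0.0, 0.0, 0.0, 1.03]


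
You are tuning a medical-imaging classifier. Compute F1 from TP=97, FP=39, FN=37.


Precision = 97/136 = 0.7132
Recall = 97/134 = 0.7239
F1 = 2·P·R/(P+R) = 2·TP/(2·TP+FP+FN) = 194/(194+39+37) = 194/270 = 0.7185

0.7185


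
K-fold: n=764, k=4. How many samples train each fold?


Fold size = 764/4 = 191
Training per fold = 764 - 191 = 573

573


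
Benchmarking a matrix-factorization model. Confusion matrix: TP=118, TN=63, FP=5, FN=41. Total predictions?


Total = TP + TN + FP + FN
= 118 + 63 + 5 + 41
= 227
(Predicted positive: 123, predicted negative: 104)

227


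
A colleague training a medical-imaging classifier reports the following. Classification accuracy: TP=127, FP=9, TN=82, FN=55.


Accuracy = (TP+TN)/(TP+TN+FP+FN)
= (127+82)/(273)
= 209/273 = 76.56%

76.56%


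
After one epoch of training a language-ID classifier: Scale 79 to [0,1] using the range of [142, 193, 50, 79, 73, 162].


min=50, max=193
(79-50)/(193-50) = 29/143 = 0.2028

0.2028


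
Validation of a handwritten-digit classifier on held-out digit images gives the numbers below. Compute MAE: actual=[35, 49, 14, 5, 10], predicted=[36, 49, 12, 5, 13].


Absolute errors: |35-36|=1, |49-49|=0, |14-12|=2, |5-5|=0, |10-13|=3
Sum = 6
MAE = 6/5 = 6/5

6/5


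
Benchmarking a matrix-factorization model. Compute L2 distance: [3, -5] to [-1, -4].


d = √((3+ 1)² + (-5+ 4)²)
  = √(16 + 1)
  = √17 = 4.1231

4.1231


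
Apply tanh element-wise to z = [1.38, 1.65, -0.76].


tanh(1.38) = 0.881
tanh(1.65) = 0.9289
tanh(-0.76) = -0.6411
result = [0.881, 0.9289, -0.6411]

[0.881, 0.9289, -0.6411]


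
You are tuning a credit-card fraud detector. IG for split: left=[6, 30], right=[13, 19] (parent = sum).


Parent = [19, 49], H_parent = 0.8546
H_left = 0.65 (n=36), H_right = 0.9745 (n=32)
H_children = (36/68)·0.65 + (32/68)·0.9745 = 0.8027
IG = 0.8546 - 0.8027 = 0.0519

0.0519


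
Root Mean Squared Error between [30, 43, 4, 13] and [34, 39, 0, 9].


MSE = 64/4 = 16
RMSE = √(64/4) = 4.0

4.0


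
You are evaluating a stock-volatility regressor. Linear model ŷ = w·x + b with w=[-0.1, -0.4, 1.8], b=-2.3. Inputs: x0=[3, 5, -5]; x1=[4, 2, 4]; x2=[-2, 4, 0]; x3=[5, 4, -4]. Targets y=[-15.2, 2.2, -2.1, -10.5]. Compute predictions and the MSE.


ŷ0 = (-0.1)·(3) + (-0.4)·(5) + (1.8)·(-5) - 2.3 = -13.6
ŷ1 = (-0.1)·(4) + (-0.4)·(2) + (1.8)·(4) - 2.3 = 3.7
ŷ2 = (-0.1)·(-2) + (-0.4)·(4) + (1.8)·(0) - 2.3 = -3.7
ŷ3 = (-0.1)·(5) + (-0.4)·(4) + (1.8)·(-4) - 2.3 = -11.6
errors² = [2.56, 2.25, 2.56, 1.21]
MSE = 8.5800/4 = 2.145

2.145


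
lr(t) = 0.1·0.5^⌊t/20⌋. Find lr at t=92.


n_drops = ⌊92/20⌋ = 4
lr = 0.1·0.5^4 = 0.1·0.0625 = 0.00625

0.00625


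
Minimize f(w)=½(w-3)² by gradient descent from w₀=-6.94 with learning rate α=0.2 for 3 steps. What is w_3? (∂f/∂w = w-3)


step 1: grad = -6.94-3 = -9.94; w = -6.94 - 0.2·(-9.94) = -4.952
step 2: grad = -4.952-3 = -7.952; w = -4.952 - 0.2·(-7.952) = -3.3616
step 3: grad = -3.3616-3 = -6.3616; w = -3.3616 - 0.2·(-6.3616) = -2.08928

-2.08928


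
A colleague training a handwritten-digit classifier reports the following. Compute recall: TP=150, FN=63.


Recall = TP/(TP+FN)
= 150/(150+63)
= 150/213 = 70.42%

70.42%


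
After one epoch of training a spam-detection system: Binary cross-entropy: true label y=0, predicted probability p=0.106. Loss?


BCE = -[y·ln(p) + (1-y)·ln(1-p)]
= -0 - 1·ln(1-0.106)
= -ln(0.894) = 0.112

0.112


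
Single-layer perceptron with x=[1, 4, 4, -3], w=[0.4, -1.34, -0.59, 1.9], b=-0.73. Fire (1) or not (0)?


z = (1)·(0.4) + (4)·(-1.34) + (4)·(-0.59) + (-3)·(1.9) - 0.73
  = -13.75
step(z) = 0 (z<0)

0


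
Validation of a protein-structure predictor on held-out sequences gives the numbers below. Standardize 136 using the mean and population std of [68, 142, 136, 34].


μ = 95, σ = 45.6618
z = (136 - 95)/45.6618 = 0.8979

0.8979


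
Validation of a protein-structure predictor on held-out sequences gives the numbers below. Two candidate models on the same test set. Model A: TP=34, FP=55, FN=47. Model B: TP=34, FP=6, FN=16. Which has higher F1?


Model A: P=34/89=0.382, R=34/81=0.4198, F1=2PR/(P+R)=2TP/(2TP+FP+FN)=68/170=0.4
Model B: P=34/40=0.85, R=34/50=0.68, F1=2PR/(P+R)=2TP/(2TP+FP+FN)=68/90=0.7556
0.4 < 0.7556 → Model B

Model B


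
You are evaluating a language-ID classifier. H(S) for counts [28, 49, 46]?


Probabilities: [28/123, 49/123, 46/123] ≈ [0.2276, 0.3984, 0.374]
H = -((28/123)·log₂(28/123) + (49/123)·log₂(49/123) + (46/123)·log₂(46/123))
  = 1.5457 bits

1.5457 bits


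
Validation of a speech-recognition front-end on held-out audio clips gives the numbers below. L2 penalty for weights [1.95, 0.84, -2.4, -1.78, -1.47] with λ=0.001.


‖w‖₂² = (1.95)² + (0.84)² + (-2.4)² + (-1.78)² + (-1.47)²
     = 3.8025 + 0.7056 + 5.76 + 3.1684 + 2.1609
     = 15.5974
λ·‖w‖₂² = 0.001·15.5974 = 0.015597

0.015597


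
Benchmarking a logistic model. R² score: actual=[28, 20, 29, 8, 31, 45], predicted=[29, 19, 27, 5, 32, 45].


ȳ = 26.8333
SS_res = Σ(y-ŷ)² = 16
SS_tot = Σ(y-ȳ)² = 754.83
R² = 1 - SS_res/SS_tot = 1 - 0.0212 = 0.9788

0.9788


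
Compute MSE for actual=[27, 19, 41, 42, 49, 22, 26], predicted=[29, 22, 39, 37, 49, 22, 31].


Squared errors: (27-29)²=4, (19-22)²=9, (41-39)²=4, (42-37)²=25, (49-49)²=0, (22-22)²=0, (26-31)²=25
Sum = 67
MSE = 67/7 = 67/7

67/7


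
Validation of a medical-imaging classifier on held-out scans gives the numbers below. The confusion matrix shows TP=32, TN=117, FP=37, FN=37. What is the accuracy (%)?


Accuracy = (TP+TN)/(TP+TN+FP+FN)
= (32+117)/(223)
= 149/223 = 66.82%

66.82%


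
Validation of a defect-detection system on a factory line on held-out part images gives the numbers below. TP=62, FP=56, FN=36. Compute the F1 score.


Precision = 62/118 = 0.5254
Recall = 62/98 = 0.6327
F1 = 2·P·R/(P+R) = 2·TP/(2·TP+FP+FN) = 124/(124+56+36) = 124/216 = 0.5741

0.5741


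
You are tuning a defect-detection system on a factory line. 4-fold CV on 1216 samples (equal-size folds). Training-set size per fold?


Fold size = 1216/4 = 304
Training per fold = 1216 - 304 = 912

912


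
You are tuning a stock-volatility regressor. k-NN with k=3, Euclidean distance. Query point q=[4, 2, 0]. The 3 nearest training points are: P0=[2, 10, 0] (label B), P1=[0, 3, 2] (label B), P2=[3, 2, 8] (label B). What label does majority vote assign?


d(q,P0) = 8.2462  (label B)
d(q,P1) = 4.5826  (label B)
d(q,P2) = 8.0623  (label B)
Votes: A=0, B=3
Majority → B

B


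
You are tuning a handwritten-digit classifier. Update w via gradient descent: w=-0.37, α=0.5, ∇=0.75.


w_new = w - α·∇
= -0.37 - 0.5·0.75
= -0.37 - 0.375
= -0.745

-0.745


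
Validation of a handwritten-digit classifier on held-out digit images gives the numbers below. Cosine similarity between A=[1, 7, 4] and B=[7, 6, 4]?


A·B = 1·7 + 7·6 + 4·4 = 65
‖A‖ = √66 = 8.124, ‖B‖ = √101 = 10.0499
cos = 65/(√66·√101) = 65/√6666 = 0.7961

0.7961


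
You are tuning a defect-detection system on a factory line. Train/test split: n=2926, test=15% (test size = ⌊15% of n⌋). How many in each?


Test = ⌊2926·15/100⌋ = 438
Train = 2926 - 438 = 2488

Train: 2488, Test: 438


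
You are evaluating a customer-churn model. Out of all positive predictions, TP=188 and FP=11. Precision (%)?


Precision = TP/(TP+FP)
= 188/(188+11)
= 188/199 = 94.47%

94.47%


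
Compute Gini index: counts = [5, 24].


Probabilities: [5/29, 24/29] ≈ [0.1724, 0.8276]
Σpᵢ² = (25 + 576)/29² = 601/841
Gini = 1 - Σpᵢ² = 1 - 601/841 = 0.2854

0.2854


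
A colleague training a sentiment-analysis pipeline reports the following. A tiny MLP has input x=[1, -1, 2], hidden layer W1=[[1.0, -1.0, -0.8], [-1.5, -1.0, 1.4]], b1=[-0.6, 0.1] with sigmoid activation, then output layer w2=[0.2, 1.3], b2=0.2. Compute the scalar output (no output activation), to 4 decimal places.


z1[0] = (1.0)·(1) + (-1.0)·(-1) + (-0.8)·(2) - 0.6 = -0.2
z1[1] = (-1.5)·(1) + (-1.0)·(-1) + (1.4)·(2) + 0.1 = 2.4
h = sigmoid(z1) = [0.4502, 0.9168]
output = (0.2)·(0.4502) + (1.3)·(0.9168) + 0.2 = 1.4819

1.4819


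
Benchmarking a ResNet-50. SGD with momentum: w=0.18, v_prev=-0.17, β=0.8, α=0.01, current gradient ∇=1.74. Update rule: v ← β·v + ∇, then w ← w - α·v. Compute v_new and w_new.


v_new = 0.8·-0.17 + 1.74 = -0.136 + 1.74 = 1.604
w_new = 0.18 - 0.01·1.604 = 0.18 - 0.01604 = 0.16396

v_new=1.604, w_new=0.16396


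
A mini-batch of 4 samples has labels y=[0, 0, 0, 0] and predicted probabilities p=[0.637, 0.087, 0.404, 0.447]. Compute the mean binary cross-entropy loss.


L[0] = -ln(1-0.637) = -ln(0.363) = 1.0134
L[1] = -ln(1-0.087) = -ln(0.913) = 0.091
L[2] = -ln(1-0.404) = -ln(0.596) = 0.5175
L[3] = -ln(1-0.447) = -ln(0.553) = 0.5924
mean = (1.0134 + 0.091 + 0.5175 + 0.5924)/4 = 0.5536

0.5536


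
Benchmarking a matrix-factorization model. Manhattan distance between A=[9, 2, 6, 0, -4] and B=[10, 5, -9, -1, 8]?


d = |9-10| + |2-5| + |6+ 9| + |0+ 1| + |-4-8|
  = 1 + 3 + 15 + 1 + 12
  = 32

32


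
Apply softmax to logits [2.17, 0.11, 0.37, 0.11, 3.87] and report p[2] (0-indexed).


Exponentials: e^2.17=8.7583, e^0.11=1.1163, e^0.37=1.4477, e^0.11=1.1163, e^3.87=47.9424
Sum = 60.381
Softmax = [0.1451, 0.0185, 0.024, 0.0185, 0.794]
p[2] = 1.4477/60.381 = 0.024

0.024


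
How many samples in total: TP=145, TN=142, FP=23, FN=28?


Total = TP + TN + FP + FN
= 145 + 142 + 23 + 28
= 338
(Predicted positive: 168, predicted negative: 170)

338


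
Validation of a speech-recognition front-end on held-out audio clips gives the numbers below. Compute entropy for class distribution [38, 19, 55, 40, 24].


Probabilities: [38/176, 19/176, 55/176, 40/176, 24/176] ≈ [0.2159, 0.108, 0.3125, 0.2273, 0.1364]
H = -((38/176)·log₂(38/176) + (19/176)·log₂(19/176) + (55/176)·log₂(55/176) + (40/176)·log₂(40/176) + (24/176)·log₂(24/176))
  = 2.2263 bits

2.2263 bits


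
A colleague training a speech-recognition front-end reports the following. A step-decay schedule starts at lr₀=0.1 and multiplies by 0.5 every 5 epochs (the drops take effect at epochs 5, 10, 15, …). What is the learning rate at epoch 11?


n_drops = ⌊11/5⌋ = 2
lr = 0.1·0.5^2 = 0.1·0.25 = 0.025

0.025


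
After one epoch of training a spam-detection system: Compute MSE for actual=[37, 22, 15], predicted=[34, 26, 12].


Squared errors: (37-34)²=9, (22-26)²=16, (15-12)²=9
Sum = 34
MSE = 34/3 = 34/3

34/3


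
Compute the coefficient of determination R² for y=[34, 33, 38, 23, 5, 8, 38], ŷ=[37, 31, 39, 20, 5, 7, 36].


ȳ = 25.5714
SS_res = Σ(y-ŷ)² = 28
SS_tot = Σ(y-ȳ)² = 1173.71
R² = 1 - SS_res/SS_tot = 1 - 0.0239 = 0.9761

0.9761


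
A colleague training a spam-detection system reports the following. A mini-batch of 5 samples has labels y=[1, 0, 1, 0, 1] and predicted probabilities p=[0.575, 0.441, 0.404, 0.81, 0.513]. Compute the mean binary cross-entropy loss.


L[0] = -ln(0.575) = 0.5534
L[1] = -ln(1-0.441) = -ln(0.559) = 0.5816
L[2] = -ln(0.404) = 0.9063
L[3] = -ln(1-0.81) = -ln(0.19) = 1.6607
L[4] = -ln(0.513) = 0.6675
mean = (0.5534 + 0.5816 + 0.9063 + 1.6607 + 0.6675)/5 = 0.8739

0.8739


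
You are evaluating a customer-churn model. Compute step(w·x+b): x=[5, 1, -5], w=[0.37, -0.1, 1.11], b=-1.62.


z = (5)·(0.37) + (1)·(-0.1) + (-5)·(1.11) - 1.62
  = -5.42
step(z) = 0 (z<0)

0


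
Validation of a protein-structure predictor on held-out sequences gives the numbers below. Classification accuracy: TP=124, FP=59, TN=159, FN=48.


Accuracy = (TP+TN)/(TP+TN+FP+FN)
= (124+159)/(390)
= 283/390 = 72.56%

72.56%


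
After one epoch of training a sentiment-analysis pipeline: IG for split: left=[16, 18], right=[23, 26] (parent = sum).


Parent = [39, 44], H_parent = 0.9974
H_left = 0.9975 (n=34), H_right = 0.9973 (n=49)
H_children = (34/83)·0.9975 + (49/83)·0.9973 = 0.9974
IG = 0.9974 - 0.9974 = 0.0

0.0


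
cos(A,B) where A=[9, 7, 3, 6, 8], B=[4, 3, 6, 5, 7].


A·B = 9·4 + 7·3 + 3·6 + 6·5 + 8·7 = 161
‖A‖ = √239 = 15.4596, ‖B‖ = √135 = 11.619
cos = 161/(√239·√135) = 161/√32265 = 0.8963

0.8963


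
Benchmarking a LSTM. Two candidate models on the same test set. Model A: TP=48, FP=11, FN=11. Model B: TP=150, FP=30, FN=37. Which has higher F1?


Model A: P=48/59=0.8136, R=48/59=0.8136, F1=2PR/(P+R)=2TP/(2TP+FP+FN)=96/118=0.8136
Model B: P=150/180=0.8333, R=150/187=0.8021, F1=2PR/(P+R)=2TP/(2TP+FP+FN)=300/367=0.8174
0.8136 < 0.8174 → Model B

Model B


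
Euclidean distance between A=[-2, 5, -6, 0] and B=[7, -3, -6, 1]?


d = √((-2-7)² + (5+ 3)² + (-6+ 6)² + (0-1)²)
  = √(81 + 64 + 0 + 1)
  = √146 = 12.083

12.083


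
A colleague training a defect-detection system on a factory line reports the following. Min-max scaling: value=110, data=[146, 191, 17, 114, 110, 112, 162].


min=17, max=191
(110-17)/(191-17) = 93/174 = 0.5345

0.5345


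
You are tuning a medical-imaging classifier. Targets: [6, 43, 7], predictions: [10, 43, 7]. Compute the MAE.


Absolute errors: |6-10|=4, |43-43|=0, |7-7|=0
Sum = 4
MAE = 4/3 = 4/3

4/3


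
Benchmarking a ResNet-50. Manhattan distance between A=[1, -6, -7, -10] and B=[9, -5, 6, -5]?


d = |1-9| + |-6+ 5| + |-7-6| + |-10+ 5|
  = 8 + 1 + 13 + 5
  = 27

27
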